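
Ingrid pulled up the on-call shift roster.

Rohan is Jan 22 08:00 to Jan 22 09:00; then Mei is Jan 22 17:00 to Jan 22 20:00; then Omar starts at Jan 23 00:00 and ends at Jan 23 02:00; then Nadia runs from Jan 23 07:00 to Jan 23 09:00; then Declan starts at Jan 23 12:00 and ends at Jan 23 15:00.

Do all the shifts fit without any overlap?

Yes

Sorted by start: Rohan, Mei, Omar, Nadia, Declan.
Mei starts after Rohan ends; Rohan is clear from here.
Omar starts after Mei ends; Mei is clear from here.
Nadia starts after Omar ends; Omar is clear from here.
Declan starts after Nadia ends.
Every pair is clear; the schedule has no overlaps.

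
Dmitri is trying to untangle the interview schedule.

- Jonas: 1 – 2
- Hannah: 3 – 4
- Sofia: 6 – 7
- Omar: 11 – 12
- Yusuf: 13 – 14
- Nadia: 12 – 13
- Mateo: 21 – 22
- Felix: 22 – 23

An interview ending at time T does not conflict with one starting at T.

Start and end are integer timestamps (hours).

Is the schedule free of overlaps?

Sorted by start: Jonas, Hannah, Sofia, Omar, Nadia, Yusuf, Mateo, Felix.
Hannah starts after Jonas ends; Jonas is clear from here.
Sofia starts after Hannah ends; Hannah is clear from here.
Omar starts after Sofia ends; Sofia is clear from here.
Nadia starts exactly when Omar ends (back-to-back, no overlap); Omar is clear from here.
Yusuf starts exactly when Nadia ends (back-to-back, no overlap); Nadia is clear from here.
Mateo starts after Yusuf ends; Yusuf is clear from here.
Felix starts exactly when Mateo ends (back-to-back, no overlap).
Every pair is clear; the schedule has no overlaps.

Yes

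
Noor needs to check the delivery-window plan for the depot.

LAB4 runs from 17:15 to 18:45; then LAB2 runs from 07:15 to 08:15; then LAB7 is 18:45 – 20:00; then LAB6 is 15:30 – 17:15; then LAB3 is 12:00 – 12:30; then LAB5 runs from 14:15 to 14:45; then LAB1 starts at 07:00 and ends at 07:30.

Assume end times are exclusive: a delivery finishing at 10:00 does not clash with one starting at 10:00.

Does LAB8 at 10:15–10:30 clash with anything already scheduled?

No — it doesn't clash with anything

LAB1: ends 07:30 at or before LAB8 starts 10:15 → clear.
LAB2: ends 08:15 at or before LAB8 starts 10:15 → clear.
LAB3: starts 12:00 at or after LAB8 ends 10:30 → clear.
LAB5: starts 14:15 at or after LAB8 ends 10:30 → clear.
LAB6: starts 15:30 at or after LAB8 ends 10:30 → clear.
LAB4: starts 17:15 at or after LAB8 ends 10:30 → clear.
LAB7: starts 18:45 at or after LAB8 ends 10:30 → clear.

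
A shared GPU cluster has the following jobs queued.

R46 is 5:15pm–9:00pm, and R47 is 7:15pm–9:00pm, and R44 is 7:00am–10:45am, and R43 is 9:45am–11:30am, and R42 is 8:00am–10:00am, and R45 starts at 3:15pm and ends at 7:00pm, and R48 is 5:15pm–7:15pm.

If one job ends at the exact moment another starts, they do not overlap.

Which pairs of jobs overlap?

Two intervals overlap when each starts before the other ends.
Sorted by start: R44, R42, R43, R45, R46, R48, R47.
R42 starts before R44 ends → R44 and R42 overlap.
R43 starts before R44 ends → R44 and R43 overlap.
R45 starts after R44 ends, so nothing later overlaps R44 either.
R43 starts before R42 ends → R42 and R43 overlap.
R45 starts after R42 ends, so nothing later overlaps R42 either.
R45 starts after R43 ends, so nothing later overlaps R43 either.
R46 starts before R45 ends → R45 and R46 overlap.
R48 starts before R45 ends → R45 and R48 overlap.
R47 starts after R45 ends.
R48 starts before R46 ends → R46 and R48 overlap.
R47 starts before R46 ends → R46 and R47 overlap.
R47 starts exactly when R48 ends (back-to-back, no overlap).

R42 & R43, R42 & R44, R43 & R44, R45 & R46, R45 & R48, R46 & R47, R46 & R48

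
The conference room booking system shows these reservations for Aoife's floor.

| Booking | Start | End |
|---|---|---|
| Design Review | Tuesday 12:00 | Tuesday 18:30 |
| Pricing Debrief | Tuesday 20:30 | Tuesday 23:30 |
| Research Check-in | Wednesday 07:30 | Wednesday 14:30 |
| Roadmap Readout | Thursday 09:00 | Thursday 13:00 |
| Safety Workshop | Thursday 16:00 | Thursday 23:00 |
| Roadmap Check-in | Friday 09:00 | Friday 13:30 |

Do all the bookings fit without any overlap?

Sorted by start: Design Review, Pricing Debrief, Research Check-in, Roadmap Readout, Safety Workshop, Roadmap Check-in.
Pricing Debrief starts after Design Review ends — done with Design Review.
Research Check-in starts after Pricing Debrief ends — done with Pricing Debrief.
Roadmap Readout starts after Research Check-in ends — done with Research Check-in.
Safety Workshop starts after Roadmap Readout ends — done with Roadmap Readout.
Roadmap Check-in starts after Safety Workshop ends.
Every pair is clear; the schedule has no overlaps.

Yes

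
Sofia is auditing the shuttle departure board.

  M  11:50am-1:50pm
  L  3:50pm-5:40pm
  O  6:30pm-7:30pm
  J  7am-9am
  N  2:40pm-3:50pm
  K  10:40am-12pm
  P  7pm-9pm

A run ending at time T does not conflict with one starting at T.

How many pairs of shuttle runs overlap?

Sorted by start: J, K, M, N, L, O, P.
K starts after J ends — done with J.
M starts before K ends → K and M overlap.
N starts after K ends — done with K.
N starts after M ends — done with M.
L starts exactly when N ends (back-to-back, no overlap) — done with N.
O starts after L ends — done with L.
P starts before O ends → O and P overlap.
Overlapping pairs: K & M, O & P — 2 in total.

2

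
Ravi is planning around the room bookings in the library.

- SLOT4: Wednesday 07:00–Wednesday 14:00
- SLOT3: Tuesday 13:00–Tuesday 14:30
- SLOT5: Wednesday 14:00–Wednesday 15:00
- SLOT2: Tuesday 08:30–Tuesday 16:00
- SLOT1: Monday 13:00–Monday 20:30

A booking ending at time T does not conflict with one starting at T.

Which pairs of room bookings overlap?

Check each pair: they overlap iff neither finishes before the other starts.
Sorted by start: SLOT1, SLOT2, SLOT3, SLOT4, SLOT5.
SLOT2 starts after SLOT1 ends — done with SLOT1.
SLOT3 starts before SLOT2 ends → SLOT2 and SLOT3 overlap.
SLOT4 starts after SLOT2 ends — done with SLOT2.
SLOT4 starts after SLOT3 ends — done with SLOT3.
SLOT5 starts exactly when SLOT4 ends (back-to-back, no overlap).

SLOT2 & SLOT3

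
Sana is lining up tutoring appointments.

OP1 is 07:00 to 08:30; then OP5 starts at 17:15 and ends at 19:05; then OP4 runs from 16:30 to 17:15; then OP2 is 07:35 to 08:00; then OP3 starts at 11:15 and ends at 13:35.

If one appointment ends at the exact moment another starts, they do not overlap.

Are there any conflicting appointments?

Two intervals overlap when each starts before the other ends.
Sorted by start: OP1, OP2, OP3, OP4, OP5.
OP2 starts before OP1 ends → OP1 and OP2 overlap.
That's a conflict, so the schedule is not conflict-free.

Yes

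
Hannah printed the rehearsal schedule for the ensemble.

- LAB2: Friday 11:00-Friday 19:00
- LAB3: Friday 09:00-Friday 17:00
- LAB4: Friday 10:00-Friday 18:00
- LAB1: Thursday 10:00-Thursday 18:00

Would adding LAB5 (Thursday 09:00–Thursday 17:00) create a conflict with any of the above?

Yes — it overlaps LAB1

LAB1: starts Thursday 10:00 before LAB5 ends Thursday 17:00, and ends Thursday 18:00 after LAB5 starts Thursday 09:00 → overlap.
LAB3: starts Friday 09:00 at or after LAB5 ends Thursday 17:00 → clear.
LAB4: starts Friday 10:00 at or after LAB5 ends Thursday 17:00 → clear.
LAB2: starts Friday 11:00 at or after LAB5 ends Thursday 17:00 → clear.
LAB5 overlaps LAB1.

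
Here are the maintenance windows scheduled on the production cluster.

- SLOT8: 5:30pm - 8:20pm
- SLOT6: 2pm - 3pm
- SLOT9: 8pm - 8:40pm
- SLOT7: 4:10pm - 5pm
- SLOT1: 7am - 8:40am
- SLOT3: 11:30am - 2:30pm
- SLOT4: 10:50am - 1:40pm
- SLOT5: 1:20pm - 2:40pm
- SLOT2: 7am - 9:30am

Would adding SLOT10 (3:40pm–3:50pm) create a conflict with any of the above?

No — it doesn't clash with anything

SLOT1: ends 8:40am at or before SLOT10 starts 3:40pm → clear.
SLOT2: ends 9:30am at or before SLOT10 starts 3:40pm → clear.
SLOT4: ends 1:40pm at or before SLOT10 starts 3:40pm → clear.
SLOT3: ends 2:30pm at or before SLOT10 starts 3:40pm → clear.
SLOT5: ends 2:40pm at or before SLOT10 starts 3:40pm → clear.
SLOT6: ends 3pm at or before SLOT10 starts 3:40pm → clear.
SLOT7: starts 4:10pm at or after SLOT10 ends 3:50pm → clear.
SLOT8: starts 5:30pm at or after SLOT10 ends 3:50pm → clear.
SLOT9: starts 8pm at or after SLOT10 ends 3:50pm → clear.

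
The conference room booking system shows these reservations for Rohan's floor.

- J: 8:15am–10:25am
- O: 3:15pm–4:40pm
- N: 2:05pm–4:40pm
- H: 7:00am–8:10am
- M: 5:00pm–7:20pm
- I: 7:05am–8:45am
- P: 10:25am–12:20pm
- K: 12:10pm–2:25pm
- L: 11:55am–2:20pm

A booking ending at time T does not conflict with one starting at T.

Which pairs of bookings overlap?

H & I, I & J, K & L, K & N, K & P, L & N, L & P, N & O

Sorted by start: H, I, J, P, L, K, N, O, M.
I starts before H ends → H and I overlap.
J starts after H ends — done with H.
J starts before I ends → I and J overlap.
P starts after I ends — done with I.
P starts exactly when J ends (back-to-back, no overlap) — done with J.
L starts before P ends → P and L overlap.
K starts before P ends → P and K overlap.
N starts after P ends — done with P.
K starts before L ends → L and K overlap.
N starts before L ends → L and N overlap.
O starts after L ends — done with L.
N starts before K ends → K and N overlap.
O starts after K ends — done with K.
O starts before N ends → N and O overlap.
M starts after N ends.
M starts after O ends.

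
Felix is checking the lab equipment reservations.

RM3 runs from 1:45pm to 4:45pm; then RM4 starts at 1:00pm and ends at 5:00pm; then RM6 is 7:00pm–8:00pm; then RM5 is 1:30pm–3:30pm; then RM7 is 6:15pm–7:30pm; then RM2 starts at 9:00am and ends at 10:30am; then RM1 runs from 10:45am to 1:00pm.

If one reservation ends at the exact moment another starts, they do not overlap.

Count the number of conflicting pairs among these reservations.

Sorted by start: RM2, RM1, RM4, RM5, RM3, RM7, RM6.
RM1 starts after RM2 ends, so RM2 has no further overlaps.
RM4 starts exactly when RM1 ends (back-to-back, no overlap), so RM1 has no further overlaps.
RM5 starts before RM4 ends → RM4 and RM5 overlap.
RM3 starts before RM4 ends → RM4 and RM3 overlap.
RM7 starts after RM4 ends, so RM4 has no further overlaps.
RM3 starts before RM5 ends → RM5 and RM3 overlap.
RM7 starts after RM5 ends, so RM5 has no further overlaps.
RM7 starts after RM3 ends, so RM3 has no further overlaps.
RM6 starts before RM7 ends → RM7 and RM6 overlap.
Overlapping pairs: RM3 & RM4, RM3 & RM5, RM4 & RM5, RM6 & RM7 — 4 in total.

4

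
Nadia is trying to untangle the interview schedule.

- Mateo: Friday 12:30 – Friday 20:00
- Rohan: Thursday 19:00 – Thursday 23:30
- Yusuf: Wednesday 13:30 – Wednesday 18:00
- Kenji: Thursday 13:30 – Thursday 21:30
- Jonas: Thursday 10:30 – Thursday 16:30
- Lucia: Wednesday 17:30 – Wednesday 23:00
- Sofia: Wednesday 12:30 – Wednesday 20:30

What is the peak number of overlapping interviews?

Sweep the timeline, counting +1 at each start and −1 at each end (ends before starts at a tie):
Wednesday 12:30 start Sofia → 1
Wednesday 13:30 start Yusuf → 2
Wednesday 17:30 start Lucia → 3
Wednesday 18:00 end Yusuf → 2
Wednesday 20:30 end Sofia → 1
Wednesday 23:00 end Lucia → 0
Thursday 10:30 start Jonas → 1
Thursday 13:30 start Kenji → 2
Thursday 16:30 end Jonas → 1
Thursday 19:00 start Rohan → 2
Thursday 21:30 end Kenji → 1
Thursday 23:30 end Rohan → 0
Friday 12:30 start Mateo → 1
Friday 20:00 end Mateo → 0
Peak is 3, at Wednesday 17:30 (Lucia, Sofia, Yusuf).

3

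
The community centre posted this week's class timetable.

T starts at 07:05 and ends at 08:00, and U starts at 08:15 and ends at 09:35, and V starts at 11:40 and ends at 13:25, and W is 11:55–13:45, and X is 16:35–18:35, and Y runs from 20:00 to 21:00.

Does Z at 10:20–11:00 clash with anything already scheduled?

T: ends 08:00 at or before Z starts 10:20 → clear.
U: ends 09:35 at or before Z starts 10:20 → clear.
V: starts 11:40 at or after Z ends 11:00 → clear.
W: starts 11:55 at or after Z ends 11:00 → clear.
X: starts 16:35 at or after Z ends 11:00 → clear.
Y: starts 20:00 at or after Z ends 11:00 → clear.

No — it doesn't clash with anything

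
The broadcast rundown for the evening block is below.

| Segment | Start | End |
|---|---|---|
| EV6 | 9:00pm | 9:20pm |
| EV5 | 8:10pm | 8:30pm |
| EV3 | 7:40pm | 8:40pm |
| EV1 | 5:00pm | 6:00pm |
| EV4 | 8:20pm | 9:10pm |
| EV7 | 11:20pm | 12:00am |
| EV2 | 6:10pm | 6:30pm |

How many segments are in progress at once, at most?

Walk through starts and ends in time order (an end at T is processed before a start at T):
5:00pm start EV1 → 1
6:00pm end EV1 → 0
6:10pm start EV2 → 1
6:30pm end EV2 → 0
7:40pm start EV3 → 1
8:10pm start EV5 → 2
8:20pm start EV4 → 3
8:30pm end EV5 → 2
8:40pm end EV3 → 1
9:00pm start EV6 → 2
9:10pm end EV4 → 1
9:20pm end EV6 → 0
11:20pm start EV7 → 1
12:00am end EV7 → 0
Peak is 3, at 8:20pm (EV3, EV4, EV5).

3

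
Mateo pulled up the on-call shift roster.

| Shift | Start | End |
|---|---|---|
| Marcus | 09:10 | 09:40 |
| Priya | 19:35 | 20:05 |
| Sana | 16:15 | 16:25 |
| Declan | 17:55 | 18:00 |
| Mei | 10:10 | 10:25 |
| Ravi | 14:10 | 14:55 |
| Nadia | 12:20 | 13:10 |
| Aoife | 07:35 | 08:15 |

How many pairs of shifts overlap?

0

Check each pair: they overlap iff neither finishes before the other starts.
Sorted by start: Aoife, Marcus, Mei, Nadia, Ravi, Sana, Declan, Priya.
Marcus starts after Aoife ends, so Aoife has no further overlaps.
Mei starts after Marcus ends, so Marcus has no further overlaps.
Nadia starts after Mei ends, so Mei has no further overlaps.
Ravi starts after Nadia ends, so Nadia has no further overlaps.
Sana starts after Ravi ends, so Ravi has no further overlaps.
Declan starts after Sana ends, so Sana has no further overlaps.
Priya starts after Declan ends.
No pair overlaps.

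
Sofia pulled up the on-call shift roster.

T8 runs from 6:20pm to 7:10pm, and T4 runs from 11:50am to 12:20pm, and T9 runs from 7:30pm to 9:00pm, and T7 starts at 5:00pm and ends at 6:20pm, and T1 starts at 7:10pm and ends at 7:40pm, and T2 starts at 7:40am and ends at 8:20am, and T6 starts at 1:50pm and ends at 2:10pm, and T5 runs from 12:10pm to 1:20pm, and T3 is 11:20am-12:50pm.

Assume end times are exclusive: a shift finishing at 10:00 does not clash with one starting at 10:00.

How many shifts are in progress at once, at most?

3

Sweep the timeline, counting +1 at each start and −1 at each end (ends before starts at a tie):
7:40am start T2 → 1
8:20am end T2 → 0
11:20am start T3 → 1
11:50am start T4 → 2
12:10pm start T5 → 3
12:20pm end T4 → 2
12:50pm end T3 → 1
1:20pm end T5 → 0
1:50pm start T6 → 1
2:10pm end T6 → 0
5:00pm start T7 → 1
6:20pm end T7 → 0
6:20pm start T8 → 1
7:10pm end T8 → 0
7:10pm start T1 → 1
7:30pm start T9 → 2
7:40pm end T1 → 1
9:00pm end T9 → 0
Peak is 3, at 12:10pm (T3, T4, T5).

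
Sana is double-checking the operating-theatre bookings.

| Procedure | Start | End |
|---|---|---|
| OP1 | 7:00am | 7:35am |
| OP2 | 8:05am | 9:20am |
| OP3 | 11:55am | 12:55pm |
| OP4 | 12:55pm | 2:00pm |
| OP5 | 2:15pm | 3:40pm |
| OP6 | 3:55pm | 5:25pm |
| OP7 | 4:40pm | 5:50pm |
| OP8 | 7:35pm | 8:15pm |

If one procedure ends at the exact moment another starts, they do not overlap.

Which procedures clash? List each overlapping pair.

OP6 & OP7

Sorted by start: OP1, OP2, OP3, OP4, OP5, OP6, OP7, OP8.
OP2 starts after OP1 ends — done with OP1.
OP3 starts after OP2 ends — done with OP2.
OP4 starts exactly when OP3 ends (back-to-back, no overlap) — done with OP3.
OP5 starts after OP4 ends — done with OP4.
OP6 starts after OP5 ends — done with OP5.
OP7 starts before OP6 ends → OP6 and OP7 overlap.
OP8 starts after OP6 ends.
OP8 starts after OP7 ends.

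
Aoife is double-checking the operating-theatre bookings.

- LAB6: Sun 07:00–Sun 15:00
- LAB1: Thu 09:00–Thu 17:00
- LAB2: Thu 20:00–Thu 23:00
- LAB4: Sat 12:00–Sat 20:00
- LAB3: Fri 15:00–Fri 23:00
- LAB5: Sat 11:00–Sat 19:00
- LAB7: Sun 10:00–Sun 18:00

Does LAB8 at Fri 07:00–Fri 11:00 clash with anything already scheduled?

No — it doesn't clash with anything

LAB1: ends Thu 17:00 at or before LAB8 starts Fri 07:00 → clear.
LAB2: ends Thu 23:00 at or before LAB8 starts Fri 07:00 → clear.
LAB3: starts Fri 15:00 at or after LAB8 ends Fri 11:00 → clear.
LAB5: starts Sat 11:00 at or after LAB8 ends Fri 11:00 → clear.
LAB4: starts Sat 12:00 at or after LAB8 ends Fri 11:00 → clear.
LAB6: starts Sun 07:00 at or after LAB8 ends Fri 11:00 → clear.
LAB7: starts Sun 10:00 at or after LAB8 ends Fri 11:00 → clear.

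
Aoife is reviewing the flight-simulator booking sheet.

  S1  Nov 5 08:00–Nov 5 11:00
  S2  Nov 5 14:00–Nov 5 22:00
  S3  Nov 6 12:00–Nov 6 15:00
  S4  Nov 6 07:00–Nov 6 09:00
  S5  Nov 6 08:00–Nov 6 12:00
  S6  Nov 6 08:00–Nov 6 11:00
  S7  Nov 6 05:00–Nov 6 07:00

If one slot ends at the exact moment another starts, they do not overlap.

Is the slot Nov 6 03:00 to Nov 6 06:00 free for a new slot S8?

No — it overlaps S7

S1: ends Nov 5 11:00 at or before S8 starts Nov 6 03:00 → clear.
S2: ends Nov 5 22:00 at or before S8 starts Nov 6 03:00 → clear.
S7: starts Nov 6 05:00 before S8 ends Nov 6 06:00, and ends Nov 6 07:00 after S8 starts Nov 6 03:00 → overlap.
S4: starts Nov 6 07:00 at or after S8 ends Nov 6 06:00 → clear.
S5: starts Nov 6 08:00 at or after S8 ends Nov 6 06:00 → clear.
S6: starts Nov 6 08:00 at or after S8 ends Nov 6 06:00 → clear.
S3: starts Nov 6 12:00 at or after S8 ends Nov 6 06:00 → clear.
S8 overlaps S7.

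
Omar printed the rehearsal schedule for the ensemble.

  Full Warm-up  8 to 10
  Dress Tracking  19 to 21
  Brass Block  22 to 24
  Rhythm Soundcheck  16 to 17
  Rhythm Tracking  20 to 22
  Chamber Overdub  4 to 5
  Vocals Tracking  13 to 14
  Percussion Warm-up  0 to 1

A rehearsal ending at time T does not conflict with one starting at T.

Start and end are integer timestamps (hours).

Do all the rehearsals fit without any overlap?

Two intervals overlap when each starts before the other ends.
Sorted by start: Percussion Warm-up, Chamber Overdub, Full Warm-up, Vocals Tracking, Rhythm Soundcheck, Dress Tracking, Rhythm Tracking, Brass Block.
Chamber Overdub starts after Percussion Warm-up ends — done with Percussion Warm-up.
Full Warm-up starts after Chamber Overdub ends — done with Chamber Overdub.
Vocals Tracking starts after Full Warm-up ends — done with Full Warm-up.
Rhythm Soundcheck starts after Vocals Tracking ends — done with Vocals Tracking.
Dress Tracking starts after Rhythm Soundcheck ends — done with Rhythm Soundcheck.
Rhythm Tracking starts before Dress Tracking ends → Dress Tracking and Rhythm Tracking overlap.
That's a conflict, so the schedule is not conflict-free.

No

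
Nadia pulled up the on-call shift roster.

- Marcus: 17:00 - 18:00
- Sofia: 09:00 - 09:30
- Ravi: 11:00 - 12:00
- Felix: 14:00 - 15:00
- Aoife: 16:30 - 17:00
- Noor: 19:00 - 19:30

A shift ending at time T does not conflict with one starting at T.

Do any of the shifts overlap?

No

Sorted by start: Sofia, Ravi, Felix, Aoife, Marcus, Noor.
Ravi starts after Sofia ends, so nothing later overlaps Sofia either.
Felix starts after Ravi ends, so nothing later overlaps Ravi either.
Aoife starts after Felix ends, so nothing later overlaps Felix either.
Marcus starts exactly when Aoife ends (back-to-back, no overlap), so nothing later overlaps Aoife either.
Noor starts after Marcus ends.
Every pair is clear; the schedule has no overlaps.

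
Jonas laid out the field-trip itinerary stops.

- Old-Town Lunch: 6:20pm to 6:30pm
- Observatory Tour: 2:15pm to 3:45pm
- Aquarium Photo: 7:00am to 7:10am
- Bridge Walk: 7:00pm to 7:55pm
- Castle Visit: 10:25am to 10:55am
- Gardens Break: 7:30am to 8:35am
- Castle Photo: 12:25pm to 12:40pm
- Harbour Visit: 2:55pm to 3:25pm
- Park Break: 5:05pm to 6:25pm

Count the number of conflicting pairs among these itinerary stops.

Check each pair: they overlap iff neither finishes before the other starts.
Sorted by start: Aquarium Photo, Gardens Break, Castle Visit, Castle Photo, Observatory Tour, Harbour Visit, Park Break, Old-Town Lunch, Bridge Walk.
Gardens Break starts after Aquarium Photo ends; Aquarium Photo is clear from here.
Castle Visit starts after Gardens Break ends; Gardens Break is clear from here.
Castle Photo starts after Castle Visit ends; Castle Visit is clear from here.
Observatory Tour starts after Castle Photo ends; Castle Photo is clear from here.
Harbour Visit starts before Observatory Tour ends → Observatory Tour and Harbour Visit overlap.
Park Break starts after Observatory Tour ends; Observatory Tour is clear from here.
Park Break starts after Harbour Visit ends; Harbour Visit is clear from here.
Old-Town Lunch starts before Park Break ends → Park Break and Old-Town Lunch overlap.
Bridge Walk starts after Park Break ends.
Bridge Walk starts after Old-Town Lunch ends.
Overlapping pairs: Harbour Visit & Observatory Tour, Old-Town Lunch & Park Break — 2 in total.

2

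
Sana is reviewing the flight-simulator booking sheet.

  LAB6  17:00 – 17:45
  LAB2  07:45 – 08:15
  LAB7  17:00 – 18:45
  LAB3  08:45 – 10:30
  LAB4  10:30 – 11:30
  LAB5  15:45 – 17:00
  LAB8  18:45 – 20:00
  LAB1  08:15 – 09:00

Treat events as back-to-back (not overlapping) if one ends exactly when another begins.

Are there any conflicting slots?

Sorted by start: LAB2, LAB1, LAB3, LAB4, LAB5, LAB6, LAB7, LAB8.
LAB1 starts exactly when LAB2 ends (back-to-back, no overlap), so nothing later overlaps LAB2 either.
LAB3 starts before LAB1 ends → LAB1 and LAB3 overlap.
That's a conflict, so the schedule is not conflict-free.

Yes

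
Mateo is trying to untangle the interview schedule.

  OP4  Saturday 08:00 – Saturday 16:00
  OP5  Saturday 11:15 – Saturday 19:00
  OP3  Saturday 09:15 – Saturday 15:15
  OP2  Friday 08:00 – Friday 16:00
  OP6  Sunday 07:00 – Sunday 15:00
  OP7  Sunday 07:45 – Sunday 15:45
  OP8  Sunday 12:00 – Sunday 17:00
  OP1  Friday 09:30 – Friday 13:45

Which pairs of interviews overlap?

Sorted by start: OP2, OP1, OP4, OP3, OP5, OP6, OP7, OP8.
OP1 starts before OP2 ends → OP2 and OP1 overlap.
OP4 starts after OP2 ends; OP2 is clear from here.
OP4 starts after OP1 ends; OP1 is clear from here.
OP3 starts before OP4 ends → OP4 and OP3 overlap.
OP5 starts before OP4 ends → OP4 and OP5 overlap.
OP6 starts after OP4 ends; OP4 is clear from here.
OP5 starts before OP3 ends → OP3 and OP5 overlap.
OP6 starts after OP3 ends; OP3 is clear from here.
OP6 starts after OP5 ends; OP5 is clear from here.
OP7 starts before OP6 ends → OP6 and OP7 overlap.
OP8 starts before OP6 ends → OP6 and OP8 overlap.
OP8 starts before OP7 ends → OP7 and OP8 overlap.

OP1 & OP2, OP3 & OP4, OP3 & OP5, OP4 & OP5, OP6 & OP7, OP6 & OP8, OP7 & OP8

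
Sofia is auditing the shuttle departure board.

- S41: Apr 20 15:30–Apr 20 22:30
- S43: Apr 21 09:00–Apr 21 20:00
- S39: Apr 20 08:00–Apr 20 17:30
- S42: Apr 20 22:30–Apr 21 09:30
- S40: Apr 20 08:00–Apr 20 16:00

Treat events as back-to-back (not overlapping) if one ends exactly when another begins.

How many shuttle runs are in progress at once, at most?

Sort all start/end points and keep a running count:
Apr 20 08:00 start S39 → 1
Apr 20 08:00 start S40 → 2
Apr 20 15:30 start S41 → 3
Apr 20 16:00 end S40 → 2
Apr 20 17:30 end S39 → 1
Apr 20 22:30 end S41 → 0
Apr 20 22:30 start S42 → 1
Apr 21 09:00 start S43 → 2
Apr 21 09:30 end S42 → 1
Apr 21 20:00 end S43 → 0
Peak is 3, at Apr 20 15:30 (S39, S40, S41).

3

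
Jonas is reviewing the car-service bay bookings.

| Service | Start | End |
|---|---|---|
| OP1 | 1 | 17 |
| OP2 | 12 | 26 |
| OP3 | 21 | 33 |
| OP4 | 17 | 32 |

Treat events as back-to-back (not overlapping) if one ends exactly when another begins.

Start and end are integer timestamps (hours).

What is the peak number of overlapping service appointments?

Sweep the timeline, counting +1 at each start and −1 at each end (ends before starts at a tie):
1 start OP1 → 1
12 start OP2 → 2
17 end OP1 → 1
17 start OP4 → 2
21 start OP3 → 3
26 end OP2 → 2
32 end OP4 → 1
33 end OP3 → 0
Peak is 3, at 21 (OP2, OP3, OP4).

3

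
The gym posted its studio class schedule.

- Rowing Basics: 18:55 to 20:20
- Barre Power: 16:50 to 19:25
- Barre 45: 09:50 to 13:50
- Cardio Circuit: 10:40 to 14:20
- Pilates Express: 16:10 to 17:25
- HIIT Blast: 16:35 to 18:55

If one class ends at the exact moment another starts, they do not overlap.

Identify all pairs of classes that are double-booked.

Two intervals overlap when each starts before the other ends.
Sorted by start: Barre 45, Cardio Circuit, Pilates Express, HIIT Blast, Barre Power, Rowing Basics.
Cardio Circuit starts before Barre 45 ends → Barre 45 and Cardio Circuit overlap.
Pilates Express starts after Barre 45 ends, so nothing later overlaps Barre 45 either.
Pilates Express starts after Cardio Circuit ends, so nothing later overlaps Cardio Circuit either.
HIIT Blast starts before Pilates Express ends → Pilates Express and HIIT Blast overlap.
Barre Power starts before Pilates Express ends → Pilates Express and Barre Power overlap.
Rowing Basics starts after Pilates Express ends.
Barre Power starts before HIIT Blast ends → HIIT Blast and Barre Power overlap.
Rowing Basics starts exactly when HIIT Blast ends (back-to-back, no overlap).
Rowing Basics starts before Barre Power ends → Barre Power and Rowing Basics overlap.

Barre 45 & Cardio Circuit, Barre Power & HIIT Blast, Barre Power & Pilates Express, Barre Power & Rowing Basics, HIIT Blast & Pilates Express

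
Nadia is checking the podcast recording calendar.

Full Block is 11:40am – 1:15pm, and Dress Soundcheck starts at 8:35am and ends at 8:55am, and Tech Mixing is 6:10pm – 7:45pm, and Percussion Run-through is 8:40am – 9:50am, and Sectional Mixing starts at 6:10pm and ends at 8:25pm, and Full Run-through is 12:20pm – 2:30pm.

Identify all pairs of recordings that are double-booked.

Two intervals overlap when each starts before the other ends.
Sorted by start: Dress Soundcheck, Percussion Run-through, Full Block, Full Run-through, Tech Mixing, Sectional Mixing.
Percussion Run-through starts before Dress Soundcheck ends → Dress Soundcheck and Percussion Run-through overlap.
Full Block starts after Dress Soundcheck ends; Dress Soundcheck is clear from here.
Full Block starts after Percussion Run-through ends; Percussion Run-through is clear from here.
Full Run-through starts before Full Block ends → Full Block and Full Run-through overlap.
Tech Mixing starts after Full Block ends; Full Block is clear from here.
Tech Mixing starts after Full Run-through ends; Full Run-through is clear from here.
Sectional Mixing starts before Tech Mixing ends → Tech Mixing and Sectional Mixing overlap.

Dress Soundcheck & Percussion Run-through, Full Block & Full Run-through, Sectional Mixing & Tech Mixing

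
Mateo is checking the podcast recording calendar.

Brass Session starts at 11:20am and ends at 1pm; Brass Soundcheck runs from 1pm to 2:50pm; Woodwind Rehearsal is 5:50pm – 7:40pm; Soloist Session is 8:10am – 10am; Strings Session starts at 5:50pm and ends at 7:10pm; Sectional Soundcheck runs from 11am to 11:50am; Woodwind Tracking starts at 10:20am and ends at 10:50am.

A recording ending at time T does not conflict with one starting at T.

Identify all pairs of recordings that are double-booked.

Check each pair: they overlap iff neither finishes before the other starts.
Sorted by start: Soloist Session, Woodwind Tracking, Sectional Soundcheck, Brass Session, Brass Soundcheck, Strings Session, Woodwind Rehearsal.
Woodwind Tracking starts after Soloist Session ends — done with Soloist Session.
Sectional Soundcheck starts after Woodwind Tracking ends — done with Woodwind Tracking.
Brass Session starts before Sectional Soundcheck ends → Sectional Soundcheck and Brass Session overlap.
Brass Soundcheck starts after Sectional Soundcheck ends — done with Sectional Soundcheck.
Brass Soundcheck starts exactly when Brass Session ends (back-to-back, no overlap) — done with Brass Session.
Strings Session starts after Brass Soundcheck ends — done with Brass Soundcheck.
Woodwind Rehearsal starts before Strings Session ends → Strings Session and Woodwind Rehearsal overlap.

Brass Session & Sectional Soundcheck, Strings Session & Woodwind Rehearsal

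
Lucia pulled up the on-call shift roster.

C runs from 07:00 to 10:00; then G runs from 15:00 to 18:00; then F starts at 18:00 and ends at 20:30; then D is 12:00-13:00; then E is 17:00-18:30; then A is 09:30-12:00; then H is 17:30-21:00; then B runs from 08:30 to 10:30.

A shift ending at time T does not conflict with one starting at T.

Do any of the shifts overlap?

Sorted by start: C, B, A, D, G, E, H, F.
B starts before C ends → C and B overlap.
That's a conflict, so the schedule is not conflict-free.

Yes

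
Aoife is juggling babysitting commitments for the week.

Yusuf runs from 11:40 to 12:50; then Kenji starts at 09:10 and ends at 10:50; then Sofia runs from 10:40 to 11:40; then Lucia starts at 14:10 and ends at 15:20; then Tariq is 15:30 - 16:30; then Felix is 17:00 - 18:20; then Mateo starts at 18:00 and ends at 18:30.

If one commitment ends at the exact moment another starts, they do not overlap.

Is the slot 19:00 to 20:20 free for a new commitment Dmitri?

Kenji: ends 10:50 at or before Dmitri starts 19:00 → clear.
Sofia: ends 11:40 at or before Dmitri starts 19:00 → clear.
Yusuf: ends 12:50 at or before Dmitri starts 19:00 → clear.
Lucia: ends 15:20 at or before Dmitri starts 19:00 → clear.
Tariq: ends 16:30 at or before Dmitri starts 19:00 → clear.
Felix: ends 18:20 at or before Dmitri starts 19:00 → clear.
Mateo: ends 18:30 at or before Dmitri starts 19:00 → clear.

Yes — the slot is free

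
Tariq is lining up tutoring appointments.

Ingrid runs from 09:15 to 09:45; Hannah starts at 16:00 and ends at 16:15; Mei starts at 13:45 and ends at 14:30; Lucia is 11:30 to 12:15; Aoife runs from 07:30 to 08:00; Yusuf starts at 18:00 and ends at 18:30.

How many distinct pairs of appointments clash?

Sorted by start: Aoife, Ingrid, Lucia, Mei, Hannah, Yusuf.
Ingrid starts after Aoife ends, so Aoife has no further overlaps.
Lucia starts after Ingrid ends, so Ingrid has no further overlaps.
Mei starts after Lucia ends, so Lucia has no further overlaps.
Hannah starts after Mei ends, so Mei has no further overlaps.
Yusuf starts after Hannah ends.
No pair overlaps.

0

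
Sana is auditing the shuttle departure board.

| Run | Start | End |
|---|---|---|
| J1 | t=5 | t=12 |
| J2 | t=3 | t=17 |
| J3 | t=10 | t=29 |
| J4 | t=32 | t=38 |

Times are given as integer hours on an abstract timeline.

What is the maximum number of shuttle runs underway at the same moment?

3

Sort all start/end points and keep a running count:
t=3 start J2 → 1
t=5 start J1 → 2
t=10 start J3 → 3
t=12 end J1 → 2
t=17 end J2 → 1
t=29 end J3 → 0
t=32 start J4 → 1
t=38 end J4 → 0
Peak is 3, at t=10 (J1, J2, J3).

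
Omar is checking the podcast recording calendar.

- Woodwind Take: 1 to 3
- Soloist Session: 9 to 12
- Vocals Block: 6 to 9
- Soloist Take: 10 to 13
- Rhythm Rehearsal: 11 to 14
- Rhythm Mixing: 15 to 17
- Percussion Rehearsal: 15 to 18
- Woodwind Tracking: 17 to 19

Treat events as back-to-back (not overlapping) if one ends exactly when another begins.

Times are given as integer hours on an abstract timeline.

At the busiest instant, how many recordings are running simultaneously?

Sweep the timeline, counting +1 at each start and −1 at each end (ends before starts at a tie):
1 start Woodwind Take → 1
3 end Woodwind Take → 0
6 start Vocals Block → 1
9 end Vocals Block → 0
9 start Soloist Session → 1
10 start Soloist Take → 2
11 start Rhythm Rehearsal → 3
12 end Soloist Session → 2
13 end Soloist Take → 1
14 end Rhythm Rehearsal → 0
15 start Percussion Rehearsal → 1
15 start Rhythm Mixing → 2
17 end Rhythm Mixing → 1
17 start Woodwind Tracking → 2
18 end Percussion Rehearsal → 1
19 end Woodwind Tracking → 0
Peak is 3, at 11 (Rhythm Rehearsal, Soloist Session, Soloist Take).

3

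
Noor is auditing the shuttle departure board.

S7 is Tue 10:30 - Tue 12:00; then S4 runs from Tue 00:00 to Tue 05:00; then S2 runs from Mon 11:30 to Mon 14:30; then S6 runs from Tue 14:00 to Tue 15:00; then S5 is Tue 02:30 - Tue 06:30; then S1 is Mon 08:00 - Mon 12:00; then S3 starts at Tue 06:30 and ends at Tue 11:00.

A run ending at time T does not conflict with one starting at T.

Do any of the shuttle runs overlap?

Sorted by start: S1, S2, S4, S5, S3, S7, S6.
S2 starts before S1 ends → S1 and S2 overlap.
That's a conflict, so the schedule is not conflict-free.

Yes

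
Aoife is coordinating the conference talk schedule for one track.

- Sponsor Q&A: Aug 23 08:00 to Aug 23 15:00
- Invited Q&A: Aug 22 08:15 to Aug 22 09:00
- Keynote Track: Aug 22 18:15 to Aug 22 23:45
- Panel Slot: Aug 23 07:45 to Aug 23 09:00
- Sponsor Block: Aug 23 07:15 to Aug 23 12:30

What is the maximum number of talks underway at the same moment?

3

Walk through starts and ends in time order (an end at T is processed before a start at T):
Aug 22 08:15 start Invited Q&A → 1
Aug 22 09:00 end Invited Q&A → 0
Aug 22 18:15 start Keynote Track → 1
Aug 22 23:45 end Keynote Track → 0
Aug 23 07:15 start Sponsor Block → 1
Aug 23 07:45 start Panel Slot → 2
Aug 23 08:00 start Sponsor Q&A → 3
Aug 23 09:00 end Panel Slot → 2
Aug 23 12:30 end Sponsor Block → 1
Aug 23 15:00 end Sponsor Q&A → 0
Peak is 3, at Aug 23 08:00 (Panel Slot, Sponsor Block, Sponsor Q&A).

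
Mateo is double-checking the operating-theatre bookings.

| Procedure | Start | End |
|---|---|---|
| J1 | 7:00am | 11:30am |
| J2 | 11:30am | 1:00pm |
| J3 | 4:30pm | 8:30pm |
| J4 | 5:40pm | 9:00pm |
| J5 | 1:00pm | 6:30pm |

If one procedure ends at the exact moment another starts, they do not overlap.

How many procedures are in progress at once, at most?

Walk through starts and ends in time order (an end at T is processed before a start at T):
7:00am start J1 → 1
11:30am end J1 → 0
11:30am start J2 → 1
1:00pm end J2 → 0
1:00pm start J5 → 1
4:30pm start J3 → 2
5:40pm start J4 → 3
6:30pm end J5 → 2
8:30pm end J3 → 1
9:00pm end J4 → 0
Peak is 3, at 5:40pm (J3, J4, J5).

3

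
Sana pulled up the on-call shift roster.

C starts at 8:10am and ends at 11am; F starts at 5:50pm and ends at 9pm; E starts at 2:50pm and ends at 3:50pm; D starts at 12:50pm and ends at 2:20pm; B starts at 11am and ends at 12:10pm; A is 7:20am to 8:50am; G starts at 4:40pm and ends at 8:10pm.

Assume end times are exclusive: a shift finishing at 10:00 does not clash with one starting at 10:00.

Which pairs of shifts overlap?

A & C, F & G

Sorted by start: A, C, B, D, E, G, F.
C starts before A ends → A and C overlap.
B starts after A ends — done with A.
B starts exactly when C ends (back-to-back, no overlap) — done with C.
D starts after B ends — done with B.
E starts after D ends — done with D.
G starts after E ends — done with E.
F starts before G ends → G and F overlap.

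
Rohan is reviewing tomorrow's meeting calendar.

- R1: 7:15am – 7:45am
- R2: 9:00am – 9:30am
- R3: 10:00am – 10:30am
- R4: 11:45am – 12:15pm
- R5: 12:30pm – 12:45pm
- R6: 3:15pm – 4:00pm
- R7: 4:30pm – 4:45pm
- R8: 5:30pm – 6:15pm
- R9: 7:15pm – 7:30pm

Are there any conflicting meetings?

Sorted by start: R1, R2, R3, R4, R5, R6, R7, R8, R9.
R2 starts after R1 ends; R1 is clear from here.
R3 starts after R2 ends; R2 is clear from here.
R4 starts after R3 ends; R3 is clear from here.
R5 starts after R4 ends; R4 is clear from here.
R6 starts after R5 ends; R5 is clear from here.
R7 starts after R6 ends; R6 is clear from here.
R8 starts after R7 ends; R7 is clear from here.
R9 starts after R8 ends.
Every pair is clear; the schedule has no overlaps.

No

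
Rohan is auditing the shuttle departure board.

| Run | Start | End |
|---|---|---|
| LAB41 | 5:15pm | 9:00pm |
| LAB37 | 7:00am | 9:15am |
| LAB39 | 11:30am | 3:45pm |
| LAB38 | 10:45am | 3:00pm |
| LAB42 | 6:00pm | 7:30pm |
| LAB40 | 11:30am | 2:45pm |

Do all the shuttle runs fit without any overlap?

No

Check each pair: they overlap iff neither finishes before the other starts.
Sorted by start: LAB37, LAB38, LAB39, LAB40, LAB41, LAB42.
LAB38 starts after LAB37 ends; LAB37 is clear from here.
LAB39 starts before LAB38 ends → LAB38 and LAB39 overlap.
That's a conflict, so the schedule is not conflict-free.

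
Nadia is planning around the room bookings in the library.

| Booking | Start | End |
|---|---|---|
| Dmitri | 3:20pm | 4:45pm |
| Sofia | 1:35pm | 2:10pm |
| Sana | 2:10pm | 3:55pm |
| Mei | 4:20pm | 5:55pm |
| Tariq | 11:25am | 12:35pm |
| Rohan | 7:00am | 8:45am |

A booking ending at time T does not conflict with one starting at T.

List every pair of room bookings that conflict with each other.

Sorted by start: Rohan, Tariq, Sofia, Sana, Dmitri, Mei.
Tariq starts after Rohan ends — done with Rohan.
Sofia starts after Tariq ends — done with Tariq.
Sana starts exactly when Sofia ends (back-to-back, no overlap) — done with Sofia.
Dmitri starts before Sana ends → Sana and Dmitri overlap.
Mei starts after Sana ends.
Mei starts before Dmitri ends → Dmitri and Mei overlap.

Dmitri & Mei, Dmitri & Sana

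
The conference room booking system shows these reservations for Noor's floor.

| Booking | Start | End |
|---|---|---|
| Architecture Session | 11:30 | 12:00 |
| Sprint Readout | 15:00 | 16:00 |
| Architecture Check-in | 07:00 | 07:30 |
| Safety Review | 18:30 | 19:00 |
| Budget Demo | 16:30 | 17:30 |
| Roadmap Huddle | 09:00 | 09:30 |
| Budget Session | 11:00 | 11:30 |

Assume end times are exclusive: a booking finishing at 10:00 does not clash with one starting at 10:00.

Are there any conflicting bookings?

No

Sorted by start: Architecture Check-in, Roadmap Huddle, Budget Session, Architecture Session, Sprint Readout, Budget Demo, Safety Review.
Roadmap Huddle starts after Architecture Check-in ends; Architecture Check-in is clear from here.
Budget Session starts after Roadmap Huddle ends; Roadmap Huddle is clear from here.
Architecture Session starts exactly when Budget Session ends (back-to-back, no overlap); Budget Session is clear from here.
Sprint Readout starts after Architecture Session ends; Architecture Session is clear from here.
Budget Demo starts after Sprint Readout ends; Sprint Readout is clear from here.
Safety Review starts after Budget Demo ends.
Every pair is clear; the schedule has no overlaps.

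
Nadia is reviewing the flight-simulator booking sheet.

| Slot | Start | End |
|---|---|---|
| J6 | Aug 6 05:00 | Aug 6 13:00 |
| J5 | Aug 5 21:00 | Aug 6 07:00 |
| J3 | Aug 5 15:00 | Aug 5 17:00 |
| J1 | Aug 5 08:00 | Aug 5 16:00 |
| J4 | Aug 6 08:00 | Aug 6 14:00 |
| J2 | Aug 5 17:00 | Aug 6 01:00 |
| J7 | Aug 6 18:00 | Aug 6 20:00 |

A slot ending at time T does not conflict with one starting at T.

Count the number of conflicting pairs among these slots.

4

Two intervals overlap when each starts before the other ends.
Sorted by start: J1, J3, J2, J5, J6, J4, J7.
J3 starts before J1 ends → J1 and J3 overlap.
J2 starts after J1 ends — done with J1.
J2 starts exactly when J3 ends (back-to-back, no overlap) — done with J3.
J5 starts before J2 ends → J2 and J5 overlap.
J6 starts after J2 ends — done with J2.
J6 starts before J5 ends → J5 and J6 overlap.
J4 starts after J5 ends — done with J5.
J4 starts before J6 ends → J6 and J4 overlap.
J7 starts after J6 ends.
J7 starts after J4 ends.
Overlapping pairs: J1 & J3, J2 & J5, J4 & J6, J5 & J6 — 4 in total.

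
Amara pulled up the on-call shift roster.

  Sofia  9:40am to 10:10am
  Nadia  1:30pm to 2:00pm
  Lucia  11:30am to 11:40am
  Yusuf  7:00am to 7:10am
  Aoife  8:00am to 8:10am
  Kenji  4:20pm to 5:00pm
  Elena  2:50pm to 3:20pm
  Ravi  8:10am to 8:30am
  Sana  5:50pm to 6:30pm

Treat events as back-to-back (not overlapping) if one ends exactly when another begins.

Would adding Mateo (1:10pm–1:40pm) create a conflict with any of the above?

Yusuf: ends 7:10am at or before Mateo starts 1:10pm → clear.
Aoife: ends 8:10am at or before Mateo starts 1:10pm → clear.
Ravi: ends 8:30am at or before Mateo starts 1:10pm → clear.
Sofia: ends 10:10am at or before Mateo starts 1:10pm → clear.
Lucia: ends 11:40am at or before Mateo starts 1:10pm → clear.
Nadia: starts 1:30pm before Mateo ends 1:40pm, and ends 2:00pm after Mateo starts 1:10pm → overlap.
Elena: starts 2:50pm at or after Mateo ends 1:40pm → clear.
Kenji: starts 4:20pm at or after Mateo ends 1:40pm → clear.
Sana: starts 5:50pm at or after Mateo ends 1:40pm → clear.
Mateo overlaps Nadia.

Yes — it overlaps Nadia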